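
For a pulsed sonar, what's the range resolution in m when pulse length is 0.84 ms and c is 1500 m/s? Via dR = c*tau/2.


dR = c*tau/2 = 1500 * 0.84e-3 / 2 = 0.63

0.63 m


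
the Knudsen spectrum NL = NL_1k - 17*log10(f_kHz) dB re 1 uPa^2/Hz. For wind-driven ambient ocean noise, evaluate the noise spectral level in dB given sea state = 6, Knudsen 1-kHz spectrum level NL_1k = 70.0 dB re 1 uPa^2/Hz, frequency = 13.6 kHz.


NL = NL_1k - 17*log10(f_kHz) = 70.0 - 17*log10(13.6) = 70.0 - (19.27) = 50.73

50.73 dB


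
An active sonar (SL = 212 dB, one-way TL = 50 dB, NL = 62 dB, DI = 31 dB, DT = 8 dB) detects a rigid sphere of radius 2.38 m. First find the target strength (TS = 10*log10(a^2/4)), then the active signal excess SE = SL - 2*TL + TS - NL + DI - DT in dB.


Step 1: TS = 10*log10(2.38^2/4) = 1.51 dB
Step 2: SE = SL - 2*TL + TS - NL + DI - DT = 212 - 2*50 + (1.51) - 62 + 31 - 8 = 74.51

74.51 dB


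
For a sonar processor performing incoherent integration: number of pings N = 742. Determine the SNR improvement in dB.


Gain = 5*log10(742) = 14.35

14.35 dB


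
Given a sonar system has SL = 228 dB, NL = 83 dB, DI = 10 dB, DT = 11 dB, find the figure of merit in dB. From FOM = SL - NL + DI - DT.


FOM = SL - NL + DI - DT = 228 - 83 + 10 - 11 = 144

144 dB


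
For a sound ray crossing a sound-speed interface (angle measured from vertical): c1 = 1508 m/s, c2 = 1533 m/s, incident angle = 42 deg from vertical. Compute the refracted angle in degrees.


42.86 deg


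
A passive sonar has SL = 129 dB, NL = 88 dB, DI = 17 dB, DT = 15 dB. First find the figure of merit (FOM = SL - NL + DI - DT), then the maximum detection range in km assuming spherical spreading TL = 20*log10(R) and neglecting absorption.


Step 1: FOM = SL - NL + DI - DT = 129 - 88 + 17 - 15 = 43 dB
Step 2: at max range FOM = TL = 20*log10(R), so R = 10^(43/20) = 141.25 m = 0.14 km

0.14 km


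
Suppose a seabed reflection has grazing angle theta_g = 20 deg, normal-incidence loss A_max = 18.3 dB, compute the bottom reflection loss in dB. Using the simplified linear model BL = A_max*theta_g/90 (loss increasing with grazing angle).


BL = A_max * theta_g / 90 = 18.3 * 20 / 90 = 4.07

4.07 dB


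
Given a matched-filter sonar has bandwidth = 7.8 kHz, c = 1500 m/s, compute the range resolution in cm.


dR = c/(2*BW) = 1500 / (2 * 7.8e3) = 0.0962 m = 9.62 cm

9.62 cm


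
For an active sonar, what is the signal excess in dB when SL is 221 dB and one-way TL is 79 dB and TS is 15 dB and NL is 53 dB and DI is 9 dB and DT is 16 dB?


SE = SL - 2*TL + TS - NL + DI - DT = 221 - 2*79 + (15) - 53 + 9 - 16 = 18

18 dB


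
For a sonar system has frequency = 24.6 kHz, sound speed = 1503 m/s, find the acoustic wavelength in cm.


lambda = c/f = 1503 / 24600 = 0.0611 m = 6.11 cm

6.11 cm


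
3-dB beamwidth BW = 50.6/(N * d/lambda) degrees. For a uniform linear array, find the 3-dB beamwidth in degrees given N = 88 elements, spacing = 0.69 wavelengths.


BW = 50.6 / (88 * 0.69) = 50.6 / 60.72 = 0.83

0.83 deg


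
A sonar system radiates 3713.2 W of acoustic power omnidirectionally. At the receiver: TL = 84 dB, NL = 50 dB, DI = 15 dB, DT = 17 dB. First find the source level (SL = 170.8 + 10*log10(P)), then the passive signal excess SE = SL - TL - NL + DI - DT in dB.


Step 1: SL = 170.8 + 10*log10(3713.2) = 206.5 dB
Step 2: SE = SL - TL - NL + DI - DT = 206.5 - 84 - 50 + 15 - 17 = 70.5

70.5 dB


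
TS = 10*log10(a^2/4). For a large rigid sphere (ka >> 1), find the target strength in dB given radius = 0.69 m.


TS = 10*log10(0.69^2 / 4) = 10*log10(0.119025) = -9.24

-9.24 dB


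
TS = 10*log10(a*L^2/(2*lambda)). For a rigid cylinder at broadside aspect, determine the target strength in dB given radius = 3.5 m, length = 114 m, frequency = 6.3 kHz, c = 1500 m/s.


49.8 dB


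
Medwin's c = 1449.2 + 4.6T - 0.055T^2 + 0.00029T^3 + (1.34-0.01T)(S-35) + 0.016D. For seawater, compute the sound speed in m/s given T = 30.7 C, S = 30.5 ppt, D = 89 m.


c = 1449.2 + 4.6*30.7 - 0.055*30.7^2 + 0.00029*30.7^3 + (1.34 - 0.01*30.7)*(30.5 - 35) + 0.016*89 = 1543.75

1543.75 m/s


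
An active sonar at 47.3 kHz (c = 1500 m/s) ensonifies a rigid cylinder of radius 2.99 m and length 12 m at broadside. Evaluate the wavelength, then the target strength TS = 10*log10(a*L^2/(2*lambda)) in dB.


Step 1: lambda = c/f = 1500/47300 = 0.03171 m
Step 2: TS = 10*log10(a*L^2/(2*lambda)) = 10*log10(2.99*12^2/(2*0.03171)) = 38.32

38.32 dB


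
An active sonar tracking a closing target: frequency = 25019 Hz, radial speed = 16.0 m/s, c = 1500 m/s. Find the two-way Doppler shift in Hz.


533.74 Hz


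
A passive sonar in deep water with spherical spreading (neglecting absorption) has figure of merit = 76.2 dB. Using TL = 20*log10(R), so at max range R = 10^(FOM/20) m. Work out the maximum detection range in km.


At max range FOM = TL, so 20*log10(R) = 76.2
R = 10^(76.2/20) = 6456.54 m = 6.46 km

6.46 km


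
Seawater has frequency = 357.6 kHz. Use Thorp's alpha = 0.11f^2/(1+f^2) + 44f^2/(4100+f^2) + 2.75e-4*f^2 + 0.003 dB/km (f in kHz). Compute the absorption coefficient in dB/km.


77.912 dB/km


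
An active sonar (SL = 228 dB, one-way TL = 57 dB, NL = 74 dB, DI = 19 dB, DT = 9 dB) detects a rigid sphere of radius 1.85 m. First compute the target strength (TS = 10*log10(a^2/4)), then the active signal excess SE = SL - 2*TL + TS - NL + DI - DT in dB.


Step 1: TS = 10*log10(1.85^2/4) = -0.68 dB
Step 2: SE = SL - 2*TL + TS - NL + DI - DT = 228 - 2*57 + (-0.68) - 74 + 19 - 9 = 49.32

49.32 dB


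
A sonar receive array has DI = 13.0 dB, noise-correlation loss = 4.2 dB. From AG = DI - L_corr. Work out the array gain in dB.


AG = DI - L_corr = 13.0 - 4.2 = 8.8

8.8 dB


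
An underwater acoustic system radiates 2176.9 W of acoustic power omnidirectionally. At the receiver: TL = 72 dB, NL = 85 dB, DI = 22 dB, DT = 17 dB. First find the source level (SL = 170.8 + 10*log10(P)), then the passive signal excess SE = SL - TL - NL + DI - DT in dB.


Step 1: SL = 170.8 + 10*log10(2176.9) = 204.18 dB
Step 2: SE = SL - TL - NL + DI - DT = 204.18 - 72 - 85 + 22 - 17 = 52.18

52.18 dB


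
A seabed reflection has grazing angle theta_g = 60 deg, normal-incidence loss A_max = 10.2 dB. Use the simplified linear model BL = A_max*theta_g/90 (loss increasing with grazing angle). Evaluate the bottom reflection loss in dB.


6.8 dB


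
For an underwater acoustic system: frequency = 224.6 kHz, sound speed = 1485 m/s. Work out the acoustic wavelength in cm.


lambda = c/f = 1485 / 224600 = 0.0066 m = 0.66 cm

0.66 cm


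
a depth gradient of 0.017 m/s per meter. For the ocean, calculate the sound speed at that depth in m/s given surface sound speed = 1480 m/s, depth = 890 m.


1495.13 m/s


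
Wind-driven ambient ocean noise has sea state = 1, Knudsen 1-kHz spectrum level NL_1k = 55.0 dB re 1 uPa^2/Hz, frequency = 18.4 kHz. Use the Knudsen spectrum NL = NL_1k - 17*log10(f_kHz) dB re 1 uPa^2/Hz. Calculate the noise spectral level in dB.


NL = NL_1k - 17*log10(f_kHz) = 55.0 - 17*log10(18.4) = 55.0 - (21.5) = 33.5

33.5 dB


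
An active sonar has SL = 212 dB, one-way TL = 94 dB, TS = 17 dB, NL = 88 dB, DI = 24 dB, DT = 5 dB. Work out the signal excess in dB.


SE = SL - 2*TL + TS - NL + DI - DT = 212 - 2*94 + (17) - 88 + 24 - 5 = -28

-28 dB


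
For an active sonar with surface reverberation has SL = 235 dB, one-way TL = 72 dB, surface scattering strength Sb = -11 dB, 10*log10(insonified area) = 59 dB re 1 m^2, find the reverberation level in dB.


139 dB


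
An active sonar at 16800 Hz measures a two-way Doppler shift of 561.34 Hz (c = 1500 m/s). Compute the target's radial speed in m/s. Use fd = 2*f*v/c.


From fd = 2*f*v/c, v = c*fd/(2*f) = 1500 * 561.34 / (2*16800) = 25.06

25.06 m/s


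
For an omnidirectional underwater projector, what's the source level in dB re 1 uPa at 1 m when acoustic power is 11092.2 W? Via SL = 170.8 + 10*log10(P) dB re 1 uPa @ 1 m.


SL = 170.8 + 10*log10(11092.2) = 170.8 + 40.45 = 211.25

211.25 dB


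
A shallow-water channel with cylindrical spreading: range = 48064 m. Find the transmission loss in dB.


46.82 dB


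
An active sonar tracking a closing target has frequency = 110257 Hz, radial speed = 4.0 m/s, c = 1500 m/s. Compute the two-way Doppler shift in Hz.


fd = 2*f*v/c = 2 * 110257 * 4.0 / 1500 = 588.04

588.04 Hz


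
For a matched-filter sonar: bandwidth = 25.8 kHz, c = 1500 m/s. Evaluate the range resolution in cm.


2.91 cm


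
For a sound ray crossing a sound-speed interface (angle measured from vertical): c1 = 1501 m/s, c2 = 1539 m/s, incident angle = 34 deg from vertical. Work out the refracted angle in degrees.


34.98 deg


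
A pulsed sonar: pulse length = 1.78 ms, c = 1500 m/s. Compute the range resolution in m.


dR = c*tau/2 = 1500 * 1.78e-3 / 2 = 1.335

1.335 m


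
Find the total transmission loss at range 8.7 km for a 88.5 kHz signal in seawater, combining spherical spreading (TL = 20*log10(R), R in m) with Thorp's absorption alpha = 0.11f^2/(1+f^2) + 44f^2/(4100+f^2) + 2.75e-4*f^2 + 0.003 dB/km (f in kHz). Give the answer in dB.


Step 1 (Thorp): alpha = 0.11*7832.25/(1+7832.25) + 44*7832.25/(4100+7832.25) + 2.75e-4*7832.25 + 0.003 = 31.1482 dB/km
Step 2: TL_spread = 20*log10(8700) = 78.79 dB
Step 3: TL_abs = alpha*R = 31.1482 * 8.7 = 270.99 dB
Step 4: TL_total = 78.79 + 270.99 = 349.78

349.78 dB


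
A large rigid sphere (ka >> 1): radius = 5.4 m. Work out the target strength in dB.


8.63 dB


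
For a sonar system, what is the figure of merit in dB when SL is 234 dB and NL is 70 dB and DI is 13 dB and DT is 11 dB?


166 dB


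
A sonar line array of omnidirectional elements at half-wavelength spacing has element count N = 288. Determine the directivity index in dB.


24.59 dB


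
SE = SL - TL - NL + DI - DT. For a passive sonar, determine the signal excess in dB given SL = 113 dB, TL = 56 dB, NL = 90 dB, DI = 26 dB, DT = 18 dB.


SE = SL - TL - NL + DI - DT = 113 - 56 - 90 + 26 - 18 = -25

-25 dB


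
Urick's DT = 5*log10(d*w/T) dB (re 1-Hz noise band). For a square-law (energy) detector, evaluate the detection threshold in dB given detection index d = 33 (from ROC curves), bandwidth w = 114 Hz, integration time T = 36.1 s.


10.09 dB


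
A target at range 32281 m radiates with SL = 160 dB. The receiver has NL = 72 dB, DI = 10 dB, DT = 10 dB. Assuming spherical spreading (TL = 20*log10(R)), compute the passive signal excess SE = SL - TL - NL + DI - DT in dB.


Step 1: TL = 20*log10(32281) = 90.18 dB
Step 2: SE = 160 - 90.18 - 72 + 10 - 10 = -2.18

-2.18 dB


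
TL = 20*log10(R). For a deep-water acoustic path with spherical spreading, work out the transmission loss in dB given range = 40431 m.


TL = 20*log10(40431) = 92.13

92.13 dB


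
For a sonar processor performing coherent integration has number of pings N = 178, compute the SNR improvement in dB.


22.5 dB


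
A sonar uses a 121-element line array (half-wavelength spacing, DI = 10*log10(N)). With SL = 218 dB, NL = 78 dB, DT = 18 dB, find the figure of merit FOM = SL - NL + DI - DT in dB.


142.83 dB


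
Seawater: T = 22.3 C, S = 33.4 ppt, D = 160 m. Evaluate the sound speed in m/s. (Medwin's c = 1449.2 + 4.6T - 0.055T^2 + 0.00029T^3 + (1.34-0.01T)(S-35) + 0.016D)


c = 1449.2 + 4.6*22.3 - 0.055*22.3^2 + 0.00029*22.3^3 + (1.34 - 0.01*22.3)*(33.4 - 35) + 0.016*160 = 1528.42

1528.42 m/s


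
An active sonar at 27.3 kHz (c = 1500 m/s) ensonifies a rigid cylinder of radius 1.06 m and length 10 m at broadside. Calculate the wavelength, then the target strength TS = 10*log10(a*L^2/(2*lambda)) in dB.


Step 1: lambda = c/f = 1500/27300 = 0.05495 m
Step 2: TS = 10*log10(a*L^2/(2*lambda)) = 10*log10(1.06*10^2/(2*0.05495)) = 29.84

29.84 dB


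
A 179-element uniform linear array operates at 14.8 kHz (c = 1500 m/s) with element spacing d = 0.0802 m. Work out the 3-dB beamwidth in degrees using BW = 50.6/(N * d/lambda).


0.36 deg


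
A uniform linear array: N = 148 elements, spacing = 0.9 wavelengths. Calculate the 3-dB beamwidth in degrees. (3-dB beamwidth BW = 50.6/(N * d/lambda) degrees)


BW = 50.6 / (148 * 0.9) = 50.6 / 133.2 = 0.38

0.38 deg


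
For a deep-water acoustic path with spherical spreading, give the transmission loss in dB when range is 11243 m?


TL = 20*log10(11243) = 81.02

81.02 dB


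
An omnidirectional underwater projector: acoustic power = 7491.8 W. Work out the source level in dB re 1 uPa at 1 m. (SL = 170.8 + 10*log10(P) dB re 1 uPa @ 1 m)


SL = 170.8 + 10*log10(7491.8) = 170.8 + 38.75 = 209.55

209.55 dB


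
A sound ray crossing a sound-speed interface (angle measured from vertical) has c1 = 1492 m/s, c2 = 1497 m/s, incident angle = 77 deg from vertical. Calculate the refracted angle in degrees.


sin(theta2) = (c2/c1)*sin(theta1) = (1497/1492)*sin(77 deg) = 0.97764
theta2 = arcsin(0.97764) = 77.86

77.86 deg


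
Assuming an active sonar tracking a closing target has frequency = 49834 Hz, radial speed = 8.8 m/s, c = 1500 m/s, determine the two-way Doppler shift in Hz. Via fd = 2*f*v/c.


fd = 2*f*v/c = 2 * 49834 * 8.8 / 1500 = 584.72

584.72 Hz


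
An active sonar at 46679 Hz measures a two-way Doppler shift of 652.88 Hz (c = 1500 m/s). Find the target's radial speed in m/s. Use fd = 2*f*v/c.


From fd = 2*f*v/c, v = c*fd/(2*f) = 1500 * 652.88 / (2*46679) = 10.49

10.49 m/s


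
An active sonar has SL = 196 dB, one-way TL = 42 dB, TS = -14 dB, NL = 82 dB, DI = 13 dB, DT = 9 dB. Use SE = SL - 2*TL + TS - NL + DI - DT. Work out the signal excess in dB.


SE = SL - 2*TL + TS - NL + DI - DT = 196 - 2*42 + (-14) - 82 + 13 - 9 = 20

20 dB


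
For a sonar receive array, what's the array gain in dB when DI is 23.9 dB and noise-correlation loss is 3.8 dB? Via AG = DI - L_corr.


20.1 dB


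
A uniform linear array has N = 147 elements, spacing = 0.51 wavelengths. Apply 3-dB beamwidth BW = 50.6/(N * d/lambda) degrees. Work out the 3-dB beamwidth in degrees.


BW = 50.6 / (147 * 0.51) = 50.6 / 74.97 = 0.67

0.67 deg


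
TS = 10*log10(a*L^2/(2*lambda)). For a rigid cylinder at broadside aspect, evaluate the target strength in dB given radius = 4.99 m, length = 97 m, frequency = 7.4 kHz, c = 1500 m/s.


lambda = 1500/7400 = 0.2027 m
TS = 10*log10(4.99*97^2/(2*0.2027)) = 50.64

50.64 dB


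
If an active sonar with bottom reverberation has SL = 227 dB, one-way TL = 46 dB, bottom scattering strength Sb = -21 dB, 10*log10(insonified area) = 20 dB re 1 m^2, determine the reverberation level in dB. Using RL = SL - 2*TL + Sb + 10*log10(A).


RL = SL - 2*TL + Sb + 10*log10(A) = 227 - 2*46 + (-21) + 20 = 134

134 dB


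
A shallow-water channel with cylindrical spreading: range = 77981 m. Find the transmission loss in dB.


TL = 10*log10(77981) = 48.92

48.92 dB


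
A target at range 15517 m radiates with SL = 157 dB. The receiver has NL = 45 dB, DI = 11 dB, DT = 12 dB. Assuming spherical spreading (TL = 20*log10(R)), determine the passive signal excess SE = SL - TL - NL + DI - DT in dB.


Step 1: TL = 20*log10(15517) = 83.82 dB
Step 2: SE = 157 - 83.82 - 45 + 11 - 12 = 27.18

27.18 dB


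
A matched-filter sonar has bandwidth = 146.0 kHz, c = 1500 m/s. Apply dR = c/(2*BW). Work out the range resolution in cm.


0.51 cm


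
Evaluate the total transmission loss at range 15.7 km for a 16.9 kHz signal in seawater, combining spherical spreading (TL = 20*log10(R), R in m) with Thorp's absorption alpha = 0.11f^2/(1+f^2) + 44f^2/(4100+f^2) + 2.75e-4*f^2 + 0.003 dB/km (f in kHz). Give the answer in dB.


Step 1 (Thorp): alpha = 0.11*285.61/(1+285.61) + 44*285.61/(4100+285.61) + 2.75e-4*285.61 + 0.003 = 3.0566 dB/km
Step 2: TL_spread = 20*log10(15700) = 83.92 dB
Step 3: TL_abs = alpha*R = 3.0566 * 15.7 = 47.99 dB
Step 4: TL_total = 83.92 + 47.99 = 131.91

131.91 dB


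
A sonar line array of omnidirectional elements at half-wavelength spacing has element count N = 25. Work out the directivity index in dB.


13.98 dB


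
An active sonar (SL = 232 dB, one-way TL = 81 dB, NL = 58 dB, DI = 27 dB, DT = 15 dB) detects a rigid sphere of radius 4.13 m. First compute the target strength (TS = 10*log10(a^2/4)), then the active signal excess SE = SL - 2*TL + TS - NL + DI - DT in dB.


Step 1: TS = 10*log10(4.13^2/4) = 6.3 dB
Step 2: SE = SL - 2*TL + TS - NL + DI - DT = 232 - 2*81 + (6.3) - 58 + 27 - 15 = 30.3

30.3 dB


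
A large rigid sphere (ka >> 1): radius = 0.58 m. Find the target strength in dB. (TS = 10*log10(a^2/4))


TS = 10*log10(0.58^2 / 4) = 10*log10(0.0841) = -10.75

-10.75 dB


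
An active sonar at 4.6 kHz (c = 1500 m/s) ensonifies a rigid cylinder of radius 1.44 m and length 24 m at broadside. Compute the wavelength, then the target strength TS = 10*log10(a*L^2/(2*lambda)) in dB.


Step 1: lambda = c/f = 1500/4600 = 0.32609 m
Step 2: TS = 10*log10(a*L^2/(2*lambda)) = 10*log10(1.44*24^2/(2*0.32609)) = 31.04

31.04 dB


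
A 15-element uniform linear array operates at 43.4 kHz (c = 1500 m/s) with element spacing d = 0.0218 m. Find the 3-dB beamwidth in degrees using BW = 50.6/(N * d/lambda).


Step 1: lambda = 1500/43400 = 0.03456 m
Step 2: d/lambda = 0.0218/0.03456 = 0.6308
Step 3: BW = 50.6/(N * d/lambda) = 50.6/(15 * 0.6308) = 5.35

5.35 deg


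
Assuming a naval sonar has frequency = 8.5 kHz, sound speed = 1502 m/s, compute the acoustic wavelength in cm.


lambda = c/f = 1502 / 8500 = 0.1767 m = 17.67 cm

17.67 cm


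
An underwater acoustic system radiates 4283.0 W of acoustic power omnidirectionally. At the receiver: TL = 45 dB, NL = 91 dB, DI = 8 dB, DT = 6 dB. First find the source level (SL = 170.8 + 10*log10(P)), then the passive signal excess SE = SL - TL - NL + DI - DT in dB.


Step 1: SL = 170.8 + 10*log10(4283.0) = 207.12 dB
Step 2: SE = SL - TL - NL + DI - DT = 207.12 - 45 - 91 + 8 - 6 = 73.12

73.12 dB


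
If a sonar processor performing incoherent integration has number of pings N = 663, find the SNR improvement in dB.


Gain = 5*log10(663) = 14.11

14.11 dB


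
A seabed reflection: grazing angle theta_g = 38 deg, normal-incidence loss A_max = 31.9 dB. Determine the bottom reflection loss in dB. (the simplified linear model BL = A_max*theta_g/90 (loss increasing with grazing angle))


BL = A_max * theta_g / 90 = 31.9 * 38 / 90 = 13.47

13.47 dB


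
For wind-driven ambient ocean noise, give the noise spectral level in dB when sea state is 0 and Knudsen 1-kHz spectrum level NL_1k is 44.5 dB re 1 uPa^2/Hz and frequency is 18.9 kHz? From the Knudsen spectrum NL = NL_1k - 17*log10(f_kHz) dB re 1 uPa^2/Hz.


NL = NL_1k - 17*log10(f_kHz) = 44.5 - 17*log10(18.9) = 44.5 - (21.7) = 22.8

22.8 dB


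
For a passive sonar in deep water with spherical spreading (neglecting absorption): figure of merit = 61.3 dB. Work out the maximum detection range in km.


1.16 km


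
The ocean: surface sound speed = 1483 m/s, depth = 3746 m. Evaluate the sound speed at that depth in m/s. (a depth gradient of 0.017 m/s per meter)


c = 1483 + 0.017 * 3746 = 1546.682

1546.682 m/s


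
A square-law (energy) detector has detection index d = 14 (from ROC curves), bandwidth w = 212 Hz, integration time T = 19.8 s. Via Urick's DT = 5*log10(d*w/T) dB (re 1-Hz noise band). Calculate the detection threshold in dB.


DT = 5*log10(d*w/T) = 5*log10(14 * 212 / 19.8) = 5*log10(149.9) = 10.88

10.88 dB


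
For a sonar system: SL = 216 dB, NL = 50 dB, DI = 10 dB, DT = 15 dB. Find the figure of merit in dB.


161 dB


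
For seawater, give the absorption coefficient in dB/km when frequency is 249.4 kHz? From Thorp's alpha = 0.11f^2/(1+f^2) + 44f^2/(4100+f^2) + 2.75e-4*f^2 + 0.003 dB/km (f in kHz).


58.497 dB/km


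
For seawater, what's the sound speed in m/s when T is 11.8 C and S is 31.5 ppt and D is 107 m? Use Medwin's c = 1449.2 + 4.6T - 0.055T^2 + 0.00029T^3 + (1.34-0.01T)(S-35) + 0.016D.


c = 1449.2 + 4.6*11.8 - 0.055*11.8^2 + 0.00029*11.8^3 + (1.34 - 0.01*11.8)*(31.5 - 35) + 0.016*107 = 1493.73

1493.73 m/s


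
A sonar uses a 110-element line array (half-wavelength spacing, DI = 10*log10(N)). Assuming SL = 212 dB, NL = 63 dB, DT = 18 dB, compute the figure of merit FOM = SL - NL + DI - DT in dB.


Step 1: DI = 10*log10(110) = 20.41 dB
Step 2: FOM = SL - NL + DI - DT = 212 - 63 + 20.41 - 18 = 151.41

151.41 dB


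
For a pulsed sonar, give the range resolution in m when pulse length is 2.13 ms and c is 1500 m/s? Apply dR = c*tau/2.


dR = c*tau/2 = 1500 * 2.13e-3 / 2 = 1.5975

1.5975 m


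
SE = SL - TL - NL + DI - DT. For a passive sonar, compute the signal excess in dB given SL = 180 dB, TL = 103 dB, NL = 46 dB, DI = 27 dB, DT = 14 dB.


SE = SL - TL - NL + DI - DT = 180 - 103 - 46 + 27 - 14 = 44

44 dB


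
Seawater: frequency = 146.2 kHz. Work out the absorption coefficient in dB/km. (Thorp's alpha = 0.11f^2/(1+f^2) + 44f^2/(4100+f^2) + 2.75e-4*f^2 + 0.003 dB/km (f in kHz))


f^2 = 21374.44
alpha = 0.11*21374.44/(1+21374.44) + 44*21374.44/(4100+21374.44) + 2.75e-4*21374.44 + 0.003 = 42.909

42.909 dB/km


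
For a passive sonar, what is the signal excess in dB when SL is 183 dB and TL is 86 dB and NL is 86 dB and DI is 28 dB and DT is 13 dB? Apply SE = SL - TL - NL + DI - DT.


SE = SL - TL - NL + DI - DT = 183 - 86 - 86 + 28 - 13 = 26

26 dB


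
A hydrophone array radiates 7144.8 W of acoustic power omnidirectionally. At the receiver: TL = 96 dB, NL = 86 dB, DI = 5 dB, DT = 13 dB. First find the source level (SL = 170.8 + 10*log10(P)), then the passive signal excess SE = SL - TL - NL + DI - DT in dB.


Step 1: SL = 170.8 + 10*log10(7144.8) = 209.34 dB
Step 2: SE = SL - TL - NL + DI - DT = 209.34 - 96 - 86 + 5 - 13 = 19.34

19.34 dB


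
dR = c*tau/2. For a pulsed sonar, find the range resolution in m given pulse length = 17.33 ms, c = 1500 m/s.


dR = c*tau/2 = 1500 * 17.33e-3 / 2 = 12.9975

12.9975 m


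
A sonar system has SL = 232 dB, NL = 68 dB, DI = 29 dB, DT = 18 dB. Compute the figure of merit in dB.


175 dB


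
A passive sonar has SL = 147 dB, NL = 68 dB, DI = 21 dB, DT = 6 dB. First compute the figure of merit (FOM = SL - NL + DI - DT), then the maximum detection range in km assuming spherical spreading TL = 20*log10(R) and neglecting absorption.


Step 1: FOM = SL - NL + DI - DT = 147 - 68 + 21 - 6 = 94 dB
Step 2: at max range FOM = TL = 20*log10(R), so R = 10^(94/20) = 50118.72 m = 50.12 km

50.12 km


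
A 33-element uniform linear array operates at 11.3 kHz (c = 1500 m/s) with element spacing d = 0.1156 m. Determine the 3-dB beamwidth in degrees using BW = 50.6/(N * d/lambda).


Step 1: lambda = 1500/11300 = 0.13274 m
Step 2: d/lambda = 0.1156/0.13274 = 0.8709
Step 3: BW = 50.6/(N * d/lambda) = 50.6/(33 * 0.8709) = 1.76

1.76 deg


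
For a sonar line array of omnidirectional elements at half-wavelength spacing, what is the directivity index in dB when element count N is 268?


DI = 10*log10(268) = 24.28

24.28 dB


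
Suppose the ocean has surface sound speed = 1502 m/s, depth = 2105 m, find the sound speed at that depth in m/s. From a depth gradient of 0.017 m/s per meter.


1537.785 m/s


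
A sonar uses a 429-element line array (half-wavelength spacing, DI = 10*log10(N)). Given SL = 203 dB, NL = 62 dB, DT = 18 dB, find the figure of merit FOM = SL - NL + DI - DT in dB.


Step 1: DI = 10*log10(429) = 26.32 dB
Step 2: FOM = SL - NL + DI - DT = 203 - 62 + 26.32 - 18 = 149.32

149.32 dB


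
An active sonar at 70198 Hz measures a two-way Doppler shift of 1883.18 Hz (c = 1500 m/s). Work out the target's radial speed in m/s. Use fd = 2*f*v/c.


From fd = 2*f*v/c, v = c*fd/(2*f) = 1500 * 1883.18 / (2*70198) = 20.12

20.12 m/s


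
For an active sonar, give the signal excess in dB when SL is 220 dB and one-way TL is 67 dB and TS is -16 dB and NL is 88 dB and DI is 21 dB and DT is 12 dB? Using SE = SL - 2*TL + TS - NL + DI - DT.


-9 dB


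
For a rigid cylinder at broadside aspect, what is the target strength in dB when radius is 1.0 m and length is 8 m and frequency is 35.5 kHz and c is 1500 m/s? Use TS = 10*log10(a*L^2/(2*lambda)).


28.79 dB


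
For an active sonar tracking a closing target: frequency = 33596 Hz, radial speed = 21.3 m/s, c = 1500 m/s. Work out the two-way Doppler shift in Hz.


fd = 2*f*v/c = 2 * 33596 * 21.3 / 1500 = 954.13

954.13 Hz


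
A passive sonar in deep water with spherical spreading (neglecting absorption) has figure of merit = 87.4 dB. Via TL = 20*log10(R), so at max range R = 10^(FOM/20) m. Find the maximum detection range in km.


At max range FOM = TL, so 20*log10(R) = 87.4
R = 10^(87.4/20) = 23442.29 m = 23.44 km

23.44 km


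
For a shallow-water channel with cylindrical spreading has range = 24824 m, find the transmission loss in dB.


TL = 10*log10(24824) = 43.95

43.95 dB


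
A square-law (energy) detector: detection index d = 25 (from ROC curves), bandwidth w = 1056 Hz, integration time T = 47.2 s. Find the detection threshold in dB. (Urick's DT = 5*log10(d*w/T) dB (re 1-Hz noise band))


DT = 5*log10(d*w/T) = 5*log10(25 * 1056 / 47.2) = 5*log10(559.32) = 13.74

13.74 dB


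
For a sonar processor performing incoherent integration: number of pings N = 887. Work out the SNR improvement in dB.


14.74 dB


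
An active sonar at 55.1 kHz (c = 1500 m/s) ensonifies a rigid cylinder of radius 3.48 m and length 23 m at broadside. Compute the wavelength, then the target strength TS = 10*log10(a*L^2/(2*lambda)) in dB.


Step 1: lambda = c/f = 1500/55100 = 0.02722 m
Step 2: TS = 10*log10(a*L^2/(2*lambda)) = 10*log10(3.48*23^2/(2*0.02722)) = 45.29

45.29 dB


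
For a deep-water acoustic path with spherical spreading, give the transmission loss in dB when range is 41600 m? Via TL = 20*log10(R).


TL = 20*log10(41600) = 92.38

92.38 dB


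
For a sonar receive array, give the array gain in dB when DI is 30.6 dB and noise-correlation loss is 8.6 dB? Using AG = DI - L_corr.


22.0 dB


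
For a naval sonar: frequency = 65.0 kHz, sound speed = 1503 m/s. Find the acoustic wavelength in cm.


lambda = c/f = 1503 / 65000 = 0.0231 m = 2.31 cm

2.31 cm


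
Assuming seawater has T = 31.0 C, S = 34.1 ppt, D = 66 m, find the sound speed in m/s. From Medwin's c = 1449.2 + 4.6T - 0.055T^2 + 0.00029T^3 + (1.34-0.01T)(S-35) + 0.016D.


c = 1449.2 + 4.6*31.0 - 0.055*31.0^2 + 0.00029*31.0^3 + (1.34 - 0.01*31.0)*(34.1 - 35) + 0.016*66 = 1547.71

1547.71 m/s


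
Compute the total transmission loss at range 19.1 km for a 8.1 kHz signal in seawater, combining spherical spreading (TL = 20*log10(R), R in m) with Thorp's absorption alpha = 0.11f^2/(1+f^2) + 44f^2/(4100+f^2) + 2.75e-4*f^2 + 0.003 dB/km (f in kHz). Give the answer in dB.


101.33 dB


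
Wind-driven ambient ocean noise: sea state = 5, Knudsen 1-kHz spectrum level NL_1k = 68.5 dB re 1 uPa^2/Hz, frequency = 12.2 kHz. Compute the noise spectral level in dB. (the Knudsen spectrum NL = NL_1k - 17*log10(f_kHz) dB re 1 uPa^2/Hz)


50.03 dB


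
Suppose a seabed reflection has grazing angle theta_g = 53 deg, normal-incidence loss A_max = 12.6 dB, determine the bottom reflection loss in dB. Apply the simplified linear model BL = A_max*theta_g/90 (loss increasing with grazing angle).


BL = A_max * theta_g / 90 = 12.6 * 53 / 90 = 7.42

7.42 dB


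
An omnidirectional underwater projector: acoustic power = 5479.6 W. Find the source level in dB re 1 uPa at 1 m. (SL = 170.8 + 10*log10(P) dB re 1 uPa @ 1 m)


SL = 170.8 + 10*log10(5479.6) = 170.8 + 37.39 = 208.19

208.19 dB


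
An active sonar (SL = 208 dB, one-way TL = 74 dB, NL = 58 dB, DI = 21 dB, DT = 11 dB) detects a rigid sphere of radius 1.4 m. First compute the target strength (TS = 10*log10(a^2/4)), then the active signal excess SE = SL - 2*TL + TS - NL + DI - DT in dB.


Step 1: TS = 10*log10(1.4^2/4) = -3.1 dB
Step 2: SE = SL - 2*TL + TS - NL + DI - DT = 208 - 2*74 + (-3.1) - 58 + 21 - 11 = 8.9

8.9 dB


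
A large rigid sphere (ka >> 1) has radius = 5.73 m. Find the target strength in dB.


TS = 10*log10(5.73^2 / 4) = 10*log10(8.208225) = 9.14

9.14 dB


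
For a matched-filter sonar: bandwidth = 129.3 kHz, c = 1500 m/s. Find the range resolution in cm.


dR = c/(2*BW) = 1500 / (2 * 129.3e3) = 0.0058 m = 0.58 cm

0.58 cm


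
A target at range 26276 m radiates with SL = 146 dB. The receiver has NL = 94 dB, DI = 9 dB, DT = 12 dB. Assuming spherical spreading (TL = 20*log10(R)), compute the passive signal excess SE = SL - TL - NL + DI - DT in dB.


-39.39 dB


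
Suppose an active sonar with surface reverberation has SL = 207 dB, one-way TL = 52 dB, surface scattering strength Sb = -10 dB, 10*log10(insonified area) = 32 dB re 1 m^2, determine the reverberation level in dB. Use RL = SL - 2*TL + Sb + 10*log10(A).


RL = SL - 2*TL + Sb + 10*log10(A) = 207 - 2*52 + (-10) + 32 = 125

125 dB


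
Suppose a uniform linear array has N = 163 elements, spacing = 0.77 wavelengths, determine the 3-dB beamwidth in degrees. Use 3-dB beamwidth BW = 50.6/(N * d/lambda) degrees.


BW = 50.6 / (163 * 0.77) = 50.6 / 125.51 = 0.4

0.4 deg


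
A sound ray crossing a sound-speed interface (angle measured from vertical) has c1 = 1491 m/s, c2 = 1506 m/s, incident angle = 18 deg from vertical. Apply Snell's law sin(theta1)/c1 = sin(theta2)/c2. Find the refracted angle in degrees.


sin(theta2) = (c2/c1)*sin(theta1) = (1506/1491)*sin(18 deg) = 0.31213
theta2 = arcsin(0.31213) = 18.19

18.19 deg


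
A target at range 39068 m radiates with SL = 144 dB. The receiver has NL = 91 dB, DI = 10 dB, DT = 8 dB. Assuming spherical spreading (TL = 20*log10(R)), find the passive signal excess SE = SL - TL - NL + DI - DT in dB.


Step 1: TL = 20*log10(39068) = 91.84 dB
Step 2: SE = 144 - 91.84 - 91 + 10 - 8 = -36.84

-36.84 dB


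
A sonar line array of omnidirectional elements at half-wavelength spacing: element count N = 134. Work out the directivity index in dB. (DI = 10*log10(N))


DI = 10*log10(134) = 21.27

21.27 dB


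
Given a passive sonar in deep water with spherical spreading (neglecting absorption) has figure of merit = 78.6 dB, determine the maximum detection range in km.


8.51 km


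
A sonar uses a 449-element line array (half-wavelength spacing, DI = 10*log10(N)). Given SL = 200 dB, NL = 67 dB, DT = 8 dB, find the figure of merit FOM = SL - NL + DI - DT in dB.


Step 1: DI = 10*log10(449) = 26.52 dB
Step 2: FOM = SL - NL + DI - DT = 200 - 67 + 26.52 - 8 = 151.52

151.52 dB


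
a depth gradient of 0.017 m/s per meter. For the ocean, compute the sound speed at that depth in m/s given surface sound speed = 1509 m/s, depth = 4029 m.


1577.493 m/s


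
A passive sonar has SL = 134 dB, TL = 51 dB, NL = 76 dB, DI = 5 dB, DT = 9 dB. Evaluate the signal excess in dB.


SE = SL - TL - NL + DI - DT = 134 - 51 - 76 + 5 - 9 = 3

3 dB


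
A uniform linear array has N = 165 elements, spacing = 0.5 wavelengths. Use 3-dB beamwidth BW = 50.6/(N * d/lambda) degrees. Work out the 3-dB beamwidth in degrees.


0.61 deg


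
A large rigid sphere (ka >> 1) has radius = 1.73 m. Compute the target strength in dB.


-1.26 dB


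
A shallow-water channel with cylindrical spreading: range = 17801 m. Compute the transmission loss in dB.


42.5 dB


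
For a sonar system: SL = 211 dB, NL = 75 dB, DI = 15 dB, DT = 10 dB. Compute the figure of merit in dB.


FOM = SL - NL + DI - DT = 211 - 75 + 15 - 10 = 141

141 dB


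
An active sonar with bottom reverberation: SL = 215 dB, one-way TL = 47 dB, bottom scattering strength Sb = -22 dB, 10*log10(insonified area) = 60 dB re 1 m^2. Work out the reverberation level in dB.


159 dB


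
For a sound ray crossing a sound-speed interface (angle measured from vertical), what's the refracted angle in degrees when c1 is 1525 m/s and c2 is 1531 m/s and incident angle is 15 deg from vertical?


sin(theta2) = (c2/c1)*sin(theta1) = (1531/1525)*sin(15 deg) = 0.25984
theta2 = arcsin(0.25984) = 15.06

15.06 deg


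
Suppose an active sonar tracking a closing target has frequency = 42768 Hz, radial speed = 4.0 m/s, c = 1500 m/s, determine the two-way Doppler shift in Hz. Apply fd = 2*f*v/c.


fd = 2*f*v/c = 2 * 42768 * 4.0 / 1500 = 228.1

228.1 Hz


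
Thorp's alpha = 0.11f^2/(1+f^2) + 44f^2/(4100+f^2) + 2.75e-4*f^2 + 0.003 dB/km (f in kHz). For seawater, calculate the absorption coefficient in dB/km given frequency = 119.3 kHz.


f^2 = 14232.49
alpha = 0.11*14232.49/(1+14232.49) + 44*14232.49/(4100+14232.49) + 2.75e-4*14232.49 + 0.003 = 38.186

38.186 dB/km


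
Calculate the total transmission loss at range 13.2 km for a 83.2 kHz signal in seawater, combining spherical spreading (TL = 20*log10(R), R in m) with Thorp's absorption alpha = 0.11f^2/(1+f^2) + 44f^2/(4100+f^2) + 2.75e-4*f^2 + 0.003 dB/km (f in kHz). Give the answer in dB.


Step 1 (Thorp): alpha = 0.11*6922.24/(1+6922.24) + 44*6922.24/(4100+6922.24) + 2.75e-4*6922.24 + 0.003 = 29.6497 dB/km
Step 2: TL_spread = 20*log10(13200) = 82.41 dB
Step 3: TL_abs = alpha*R = 29.6497 * 13.2 = 391.38 dB
Step 4: TL_total = 82.41 + 391.38 = 473.79

473.79 dB


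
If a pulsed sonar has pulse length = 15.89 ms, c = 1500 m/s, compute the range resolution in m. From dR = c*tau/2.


dR = c*tau/2 = 1500 * 15.89e-3 / 2 = 11.9175

11.9175 m


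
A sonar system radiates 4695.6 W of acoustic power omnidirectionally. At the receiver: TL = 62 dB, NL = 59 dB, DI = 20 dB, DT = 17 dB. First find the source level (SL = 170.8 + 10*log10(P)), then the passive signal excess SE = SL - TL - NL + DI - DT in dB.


Step 1: SL = 170.8 + 10*log10(4695.6) = 207.52 dB
Step 2: SE = SL - TL - NL + DI - DT = 207.52 - 62 - 59 + 20 - 17 = 89.52

89.52 dB


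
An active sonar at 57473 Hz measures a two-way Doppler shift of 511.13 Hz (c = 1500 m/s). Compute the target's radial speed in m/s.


From fd = 2*f*v/c, v = c*fd/(2*f) = 1500 * 511.13 / (2*57473) = 6.67

6.67 m/s


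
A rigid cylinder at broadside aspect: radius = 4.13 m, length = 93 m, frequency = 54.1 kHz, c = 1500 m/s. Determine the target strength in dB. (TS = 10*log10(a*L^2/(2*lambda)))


lambda = 1500/54100 = 0.02773 m
TS = 10*log10(4.13*93^2/(2*0.02773)) = 58.09

58.09 dB


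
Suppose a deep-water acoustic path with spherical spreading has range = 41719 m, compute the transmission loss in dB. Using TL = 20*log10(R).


92.41 dB


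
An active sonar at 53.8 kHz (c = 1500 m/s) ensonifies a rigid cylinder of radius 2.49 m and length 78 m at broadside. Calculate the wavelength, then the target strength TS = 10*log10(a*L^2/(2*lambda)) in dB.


Step 1: lambda = c/f = 1500/53800 = 0.02788 m
Step 2: TS = 10*log10(a*L^2/(2*lambda)) = 10*log10(2.49*78^2/(2*0.02788)) = 54.34

54.34 dB


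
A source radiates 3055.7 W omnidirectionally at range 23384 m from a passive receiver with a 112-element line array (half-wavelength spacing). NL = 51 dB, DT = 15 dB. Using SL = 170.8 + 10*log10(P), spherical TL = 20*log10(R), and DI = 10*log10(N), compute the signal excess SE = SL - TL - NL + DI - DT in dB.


Step 1: SL = 170.8 + 10*log10(3055.7) = 205.65 dB
Step 2: TL = 20*log10(23384) = 87.38 dB
Step 3: DI = 10*log10(112) = 20.49 dB
Step 4: SE = SL - TL - NL + DI - DT = 205.65 - 87.38 - 51 + 20.49 - 15 = 72.76

72.76 dB


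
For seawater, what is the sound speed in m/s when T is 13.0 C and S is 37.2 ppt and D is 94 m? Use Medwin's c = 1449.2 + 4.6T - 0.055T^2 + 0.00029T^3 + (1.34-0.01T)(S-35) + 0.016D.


c = 1449.2 + 4.6*13.0 - 0.055*13.0^2 + 0.00029*13.0^3 + (1.34 - 0.01*13.0)*(37.2 - 35) + 0.016*94 = 1504.51

1504.51 m/s


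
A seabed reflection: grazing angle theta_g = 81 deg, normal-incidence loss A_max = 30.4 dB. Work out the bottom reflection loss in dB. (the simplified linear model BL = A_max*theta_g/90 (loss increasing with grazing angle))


BL = A_max * theta_g / 90 = 30.4 * 81 / 90 = 27.36

27.36 dB


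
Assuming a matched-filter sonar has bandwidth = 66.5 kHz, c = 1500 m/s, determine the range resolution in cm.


dR = c/(2*BW) = 1500 / (2 * 66.5e3) = 0.0113 m = 1.13 cm

1.13 cm


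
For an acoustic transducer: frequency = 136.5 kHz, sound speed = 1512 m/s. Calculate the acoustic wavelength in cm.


lambda = c/f = 1512 / 136500 = 0.0111 m = 1.11 cm

1.11 cm


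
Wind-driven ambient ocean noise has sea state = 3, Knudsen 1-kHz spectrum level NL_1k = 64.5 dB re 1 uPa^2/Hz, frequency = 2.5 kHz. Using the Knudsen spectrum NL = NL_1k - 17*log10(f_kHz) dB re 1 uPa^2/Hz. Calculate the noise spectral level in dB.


NL = NL_1k - 17*log10(f_kHz) = 64.5 - 17*log10(2.5) = 64.5 - (6.76) = 57.74

57.74 dB


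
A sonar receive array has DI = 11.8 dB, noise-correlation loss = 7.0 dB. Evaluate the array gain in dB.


AG = DI - L_corr = 11.8 - 7.0 = 4.8

4.8 dB


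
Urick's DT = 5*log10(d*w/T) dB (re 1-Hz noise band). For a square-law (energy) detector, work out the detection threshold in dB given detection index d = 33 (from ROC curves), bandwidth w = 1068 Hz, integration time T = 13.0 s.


DT = 5*log10(d*w/T) = 5*log10(33 * 1068 / 13.0) = 5*log10(2711.08) = 17.17

17.17 dB


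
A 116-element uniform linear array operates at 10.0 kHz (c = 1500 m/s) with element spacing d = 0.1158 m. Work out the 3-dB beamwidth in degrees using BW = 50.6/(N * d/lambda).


Step 1: lambda = 1500/10000 = 0.15 m
Step 2: d/lambda = 0.1158/0.15 = 0.772
Step 3: BW = 50.6/(N * d/lambda) = 50.6/(116 * 0.772) = 0.57

0.57 deg


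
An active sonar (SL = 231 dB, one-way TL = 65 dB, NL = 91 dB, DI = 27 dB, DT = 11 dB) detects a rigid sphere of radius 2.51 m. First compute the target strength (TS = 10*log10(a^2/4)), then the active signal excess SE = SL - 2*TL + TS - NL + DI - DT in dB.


Step 1: TS = 10*log10(2.51^2/4) = 1.97 dB
Step 2: SE = SL - 2*TL + TS - NL + DI - DT = 231 - 2*65 + (1.97) - 91 + 27 - 11 = 27.97

27.97 dB


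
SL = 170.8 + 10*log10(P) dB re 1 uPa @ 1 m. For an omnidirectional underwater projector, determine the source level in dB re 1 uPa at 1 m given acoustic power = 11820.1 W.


SL = 170.8 + 10*log10(11820.1) = 170.8 + 40.73 = 211.53

211.53 dB


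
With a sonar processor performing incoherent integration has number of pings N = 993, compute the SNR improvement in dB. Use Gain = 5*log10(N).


Gain = 5*log10(993) = 14.98

14.98 dB


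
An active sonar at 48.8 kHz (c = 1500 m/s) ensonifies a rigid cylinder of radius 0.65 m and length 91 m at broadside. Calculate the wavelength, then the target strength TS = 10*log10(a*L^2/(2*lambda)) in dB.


Step 1: lambda = c/f = 1500/48800 = 0.03074 m
Step 2: TS = 10*log10(a*L^2/(2*lambda)) = 10*log10(0.65*91^2/(2*0.03074)) = 49.42

49.42 dB


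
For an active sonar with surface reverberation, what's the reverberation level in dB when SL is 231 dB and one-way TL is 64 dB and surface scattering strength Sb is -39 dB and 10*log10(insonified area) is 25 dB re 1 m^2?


RL = SL - 2*TL + Sb + 10*log10(A) = 231 - 2*64 + (-39) + 25 = 89

89 dB


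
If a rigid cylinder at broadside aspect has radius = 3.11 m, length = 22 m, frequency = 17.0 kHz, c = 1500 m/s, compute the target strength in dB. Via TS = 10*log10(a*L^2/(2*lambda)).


lambda = 1500/17000 = 0.08824 m
TS = 10*log10(3.11*22^2/(2*0.08824)) = 39.31

39.31 dB


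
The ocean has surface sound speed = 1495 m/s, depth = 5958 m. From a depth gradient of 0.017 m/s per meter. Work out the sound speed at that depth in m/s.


c = 1495 + 0.017 * 5958 = 1596.286

1596.286 m/s


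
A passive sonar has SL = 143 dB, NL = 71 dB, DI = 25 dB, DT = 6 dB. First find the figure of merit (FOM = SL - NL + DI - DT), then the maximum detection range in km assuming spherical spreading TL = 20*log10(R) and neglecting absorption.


Step 1: FOM = SL - NL + DI - DT = 143 - 71 + 25 - 6 = 91 dB
Step 2: at max range FOM = TL = 20*log10(R), so R = 10^(91/20) = 35481.34 m = 35.48 km

35.48 km
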